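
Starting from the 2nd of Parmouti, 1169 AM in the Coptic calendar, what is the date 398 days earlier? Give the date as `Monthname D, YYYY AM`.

Meshir 29, 1168 AM

The starting date is JDN 2251853; 2251853 − 398 = 2251455.
JDN 2251455 corresponds to Meshir 29, 1168 AM.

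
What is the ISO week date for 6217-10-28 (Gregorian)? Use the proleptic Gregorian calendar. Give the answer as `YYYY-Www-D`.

6217-W44-2

The weekday is Tuesday (ISO weekday 2).
That Tuesday belongs to ISO week 44 of ISO year 6217.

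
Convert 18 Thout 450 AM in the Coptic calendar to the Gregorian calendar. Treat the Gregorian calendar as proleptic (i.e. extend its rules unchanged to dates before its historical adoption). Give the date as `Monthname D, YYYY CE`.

September 19, 733 CE

Both dates share Julian Day Number 1989044; in the Gregorian calendar that is 19 September 733 CE.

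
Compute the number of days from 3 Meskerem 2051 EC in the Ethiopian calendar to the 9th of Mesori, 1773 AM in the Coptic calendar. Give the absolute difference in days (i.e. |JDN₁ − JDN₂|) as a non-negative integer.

394

First date → JDN 2472985; second date → JDN 2472591.
The interval is |2472985 − 2472591| = 394 days.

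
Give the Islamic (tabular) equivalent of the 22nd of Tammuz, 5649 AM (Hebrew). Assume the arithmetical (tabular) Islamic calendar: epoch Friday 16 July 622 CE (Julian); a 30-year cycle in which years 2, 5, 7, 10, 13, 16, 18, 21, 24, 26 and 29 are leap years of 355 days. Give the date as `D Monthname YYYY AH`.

Both dates share Julian Day Number 2411205; in the tabular Islamic calendar that is 23 Dhu al-Qa'dah 1306 AH.

23 Dhu al-Qa'dah 1306 AH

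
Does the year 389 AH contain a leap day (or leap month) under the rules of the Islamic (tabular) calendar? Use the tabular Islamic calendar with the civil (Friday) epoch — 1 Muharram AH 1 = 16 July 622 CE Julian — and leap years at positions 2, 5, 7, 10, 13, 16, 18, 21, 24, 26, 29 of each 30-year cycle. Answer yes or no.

Year 389 AH is year 29 of its 30-year cycle; leap positions are 2, 5, 7, 10, 13, 16, 18, 21, 24, 26, 29, so it is a leap year (355 days).

yes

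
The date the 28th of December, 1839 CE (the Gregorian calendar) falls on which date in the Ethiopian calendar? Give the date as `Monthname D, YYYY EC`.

Tahsas 19, 1832 EC

Both dates share Julian Day Number 2393102; in the Ethiopian calendar that is 19 Tahsas 1832 EC.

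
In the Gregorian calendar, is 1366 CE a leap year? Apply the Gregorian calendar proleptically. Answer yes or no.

no

1366 is not divisible by 4, so it is a common year.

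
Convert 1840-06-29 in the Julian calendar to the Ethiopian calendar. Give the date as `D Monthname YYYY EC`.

Julian Day Number of the source date = 2393298.
Converting JDN 2393298 to the Ethiopian calendar gives 5 Hamle 1832 EC.

5 Hamle 1832 EC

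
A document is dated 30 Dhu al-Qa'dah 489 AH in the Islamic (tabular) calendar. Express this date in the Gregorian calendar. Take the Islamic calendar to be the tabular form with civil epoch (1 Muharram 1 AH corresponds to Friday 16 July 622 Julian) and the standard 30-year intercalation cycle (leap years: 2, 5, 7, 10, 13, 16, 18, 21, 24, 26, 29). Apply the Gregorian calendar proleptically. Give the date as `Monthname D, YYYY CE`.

Both dates share Julian Day Number 2121695; in the Gregorian calendar that is 25 November 1096 CE.

November 25, 1096 CE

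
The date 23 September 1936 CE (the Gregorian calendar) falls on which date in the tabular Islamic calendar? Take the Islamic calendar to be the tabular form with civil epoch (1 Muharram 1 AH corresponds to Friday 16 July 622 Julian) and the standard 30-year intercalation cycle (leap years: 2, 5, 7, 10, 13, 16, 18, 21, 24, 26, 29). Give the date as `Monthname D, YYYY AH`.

Rajab 7, 1355 AH

Julian Day Number of the source date = 2428435.
Converting JDN 2428435 to the tabular Islamic calendar gives 7 Rajab 1355 AH.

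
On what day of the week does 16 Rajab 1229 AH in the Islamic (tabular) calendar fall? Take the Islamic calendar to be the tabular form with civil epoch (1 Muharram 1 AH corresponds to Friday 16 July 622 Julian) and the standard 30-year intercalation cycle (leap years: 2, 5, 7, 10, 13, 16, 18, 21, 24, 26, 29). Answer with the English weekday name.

In the Gregorian calendar this is 4 July 1814 (JDN 2383794).
JDN 2383794 mod 7 = 0, and JDN 0 was a Monday, so this is a Monday.

Monday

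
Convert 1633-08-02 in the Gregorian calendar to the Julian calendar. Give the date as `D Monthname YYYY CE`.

At this point the Julian calendar is 10 days behind the Gregorian.
2 August 1633 Gregorian − 10 days → 23 July 1633 Julian.

23 July 1633 CE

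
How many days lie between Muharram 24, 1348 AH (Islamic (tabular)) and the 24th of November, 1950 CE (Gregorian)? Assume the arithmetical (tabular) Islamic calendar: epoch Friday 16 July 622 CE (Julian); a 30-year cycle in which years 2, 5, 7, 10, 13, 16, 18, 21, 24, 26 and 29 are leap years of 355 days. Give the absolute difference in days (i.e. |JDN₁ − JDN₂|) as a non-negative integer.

7815

JDN of the first date = 2425795.
JDN of the second date = 2433610.
|2433610 − 2425795| = 7815.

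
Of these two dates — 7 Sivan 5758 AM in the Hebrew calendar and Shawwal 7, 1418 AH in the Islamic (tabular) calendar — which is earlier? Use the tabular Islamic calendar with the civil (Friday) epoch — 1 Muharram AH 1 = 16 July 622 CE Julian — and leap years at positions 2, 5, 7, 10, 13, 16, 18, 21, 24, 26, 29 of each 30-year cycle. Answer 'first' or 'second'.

second

The two dates have Julian Day Numbers 2450966 and 2450850 respectively.
Since 2450850 < 2450966, the second date comes first.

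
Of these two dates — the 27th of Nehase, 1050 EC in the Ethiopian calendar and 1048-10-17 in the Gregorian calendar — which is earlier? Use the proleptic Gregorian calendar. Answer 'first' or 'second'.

The two dates have Julian Day Numbers 2107724 and 2104124 respectively.
Since 2104124 < 2107724, the second date comes first.

second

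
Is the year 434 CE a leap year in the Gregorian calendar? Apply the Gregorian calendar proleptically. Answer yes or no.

no

434 is not divisible by 4, so it is a common year.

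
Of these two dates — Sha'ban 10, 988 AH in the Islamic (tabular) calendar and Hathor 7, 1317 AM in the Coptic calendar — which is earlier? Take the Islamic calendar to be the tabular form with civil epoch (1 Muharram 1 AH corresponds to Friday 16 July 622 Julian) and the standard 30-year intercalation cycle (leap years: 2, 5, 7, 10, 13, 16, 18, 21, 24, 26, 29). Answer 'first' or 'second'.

Converting both to JDN: 2298416 vs 2305765; the smaller is the first.

first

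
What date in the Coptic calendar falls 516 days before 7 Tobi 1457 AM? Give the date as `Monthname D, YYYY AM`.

Counting 516 days back from JDN 2356960 reaches JDN 2356444, which is Mesori 12, 1455 AM.

Mesori 12, 1455 AM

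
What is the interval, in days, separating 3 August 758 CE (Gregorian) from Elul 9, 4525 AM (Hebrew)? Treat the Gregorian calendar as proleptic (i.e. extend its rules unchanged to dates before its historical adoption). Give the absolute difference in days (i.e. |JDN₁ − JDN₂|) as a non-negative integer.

First date → JDN 1998128; second date → JDN 2000717.
The interval is |1998128 − 2000717| = 2589 days.

2589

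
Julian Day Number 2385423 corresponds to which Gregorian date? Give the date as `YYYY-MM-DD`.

1818-12-19

Counting from JDN 2299161 = 15 Oct 1582 gives an offset of 86262 days.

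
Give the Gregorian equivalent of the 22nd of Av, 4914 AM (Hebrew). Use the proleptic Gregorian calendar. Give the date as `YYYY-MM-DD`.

1154-08-09

Both dates share Julian Day Number 2142770; in the Gregorian calendar that is 9 August 1154 CE.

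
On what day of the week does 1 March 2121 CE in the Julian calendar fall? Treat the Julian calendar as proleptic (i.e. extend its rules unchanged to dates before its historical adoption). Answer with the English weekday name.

Saturday

Equivalently 15 March 2121 Gregorian, JDN 2495813.
2495813 ≡ 5 (mod 7); counting from Monday = 0 gives Saturday.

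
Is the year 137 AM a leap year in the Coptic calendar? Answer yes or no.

137 mod 4 = 1; in the Coptic calendar a year is leap when year mod 4 = 3, so it is a common year.

no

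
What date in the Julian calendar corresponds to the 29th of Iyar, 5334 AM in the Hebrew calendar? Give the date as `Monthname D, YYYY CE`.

Julian Day Number of the source date = 2296101.
Converting JDN 2296101 to the Julian calendar gives 20 May 1574 CE.

May 20, 1574 CE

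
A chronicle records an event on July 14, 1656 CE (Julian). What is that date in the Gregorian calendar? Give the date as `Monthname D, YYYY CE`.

July 24, 1656 CE

The Julian–Gregorian offset here is 10 days (Julian trailing).
14 July 1656 Julian + 10 days → 24 July 1656 Gregorian.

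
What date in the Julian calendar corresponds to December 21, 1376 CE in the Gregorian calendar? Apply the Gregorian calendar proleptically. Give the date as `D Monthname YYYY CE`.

13 December 1376 CE

For dates in this range the Gregorian date is 8 days ahead of the Julian.
21 December 1376 Gregorian − 8 days → 13 December 1376 Julian.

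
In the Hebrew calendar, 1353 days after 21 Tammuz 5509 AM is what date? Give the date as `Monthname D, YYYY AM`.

The starting date is JDN 2360057; 2360057 + 1353 = 2361410.
JDN 2361410 corresponds to Adar II 15, 5513 AM.

Adar II 15, 5513 AM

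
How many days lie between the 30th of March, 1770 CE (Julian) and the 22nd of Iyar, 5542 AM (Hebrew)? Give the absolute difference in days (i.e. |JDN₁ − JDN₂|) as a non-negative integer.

4409

JDN of the first date = 2367639.
JDN of the second date = 2372048.
|2372048 − 2367639| = 4409.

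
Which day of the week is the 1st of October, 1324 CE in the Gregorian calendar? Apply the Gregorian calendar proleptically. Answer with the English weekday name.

Since JDN mod 7 = 6 (0 = Monday), the day is Sunday.

Sunday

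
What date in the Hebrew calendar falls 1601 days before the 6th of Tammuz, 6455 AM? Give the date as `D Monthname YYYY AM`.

30 Shevat 6451 AM

Counting 1601 days back from JDN 2705579 reaches JDN 2703978, which is 30 Shevat 6451 AM.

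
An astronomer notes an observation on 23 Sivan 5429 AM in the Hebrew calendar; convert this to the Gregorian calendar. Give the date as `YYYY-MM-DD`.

1669-06-22

Julian Day Number of the source date = 2330823.
Converting JDN 2330823 to the Gregorian calendar gives 22 June 1669 CE.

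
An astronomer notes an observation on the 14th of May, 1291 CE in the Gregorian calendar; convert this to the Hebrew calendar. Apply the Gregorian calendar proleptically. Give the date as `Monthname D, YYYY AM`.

Julian Day Number of the source date = 2192722.
Converting JDN 2192722 to the Hebrew calendar gives 7 Sivan 5051 AM.

Sivan 7, 5051 AM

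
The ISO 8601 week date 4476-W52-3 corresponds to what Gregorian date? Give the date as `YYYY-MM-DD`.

ISO week 1 of 4476 is the week containing the first Thursday of 4476.
Week 52, day 3 (Wednesday) lands on 4476-12-23.

4476-12-23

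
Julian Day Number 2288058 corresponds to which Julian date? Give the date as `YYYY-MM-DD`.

1552-05-12

JDN 2288058 is 22 May 1552 in the proleptic Gregorian calendar.
In the Julian calendar that day is 1552-05-12.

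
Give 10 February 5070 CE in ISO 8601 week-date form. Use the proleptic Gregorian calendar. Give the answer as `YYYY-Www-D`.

The weekday is Thursday (ISO weekday 4).
That Thursday belongs to ISO week 6 of ISO year 5070.

5070-W06-4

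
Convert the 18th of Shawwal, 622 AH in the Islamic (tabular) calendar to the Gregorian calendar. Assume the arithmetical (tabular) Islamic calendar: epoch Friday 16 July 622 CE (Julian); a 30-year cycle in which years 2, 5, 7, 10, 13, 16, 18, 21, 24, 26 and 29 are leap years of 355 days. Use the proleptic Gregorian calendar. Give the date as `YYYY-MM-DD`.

Both dates share Julian Day Number 2168785; in the Gregorian calendar that is 30 October 1225 CE.

1225-10-30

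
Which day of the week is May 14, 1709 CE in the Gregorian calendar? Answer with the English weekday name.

Tuesday

2345393 ≡ 1 (mod 7); counting from Monday = 0 gives Tuesday.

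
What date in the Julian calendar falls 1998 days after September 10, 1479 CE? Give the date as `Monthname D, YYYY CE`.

February 28, 1485 CE

Counting 1998 days forward from JDN 2261515 reaches JDN 2263513, which is February 28, 1485 CE.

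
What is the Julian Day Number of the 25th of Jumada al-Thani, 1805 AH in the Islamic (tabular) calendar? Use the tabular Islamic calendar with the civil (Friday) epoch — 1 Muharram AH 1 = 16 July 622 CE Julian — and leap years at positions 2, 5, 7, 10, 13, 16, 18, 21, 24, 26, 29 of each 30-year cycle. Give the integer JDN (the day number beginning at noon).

Equivalently 19 April 2373 (Gregorian).
JDN 2451545 is 1 January 2000 CE (Gregorian); the target day is +136344 days from there, so JDN = 2587889.

2587889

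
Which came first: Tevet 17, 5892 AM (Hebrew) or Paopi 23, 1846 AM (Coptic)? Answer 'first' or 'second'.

second

Converting both to JDN: 2499762 vs 2498968; the smaller is the second.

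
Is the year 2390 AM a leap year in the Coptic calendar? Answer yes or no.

2390 mod 4 = 2; in the Coptic calendar a year is leap when year mod 4 = 3, so it is a common year.

no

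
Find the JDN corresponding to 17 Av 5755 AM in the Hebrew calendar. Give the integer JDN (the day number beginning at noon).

In the Gregorian calendar the same day is 13 August 1995.
JDN 2400001 is 17 November 1858 CE (Gregorian), MJD 0; the target day is +49942 days from there, so JDN = 2449943.

2449943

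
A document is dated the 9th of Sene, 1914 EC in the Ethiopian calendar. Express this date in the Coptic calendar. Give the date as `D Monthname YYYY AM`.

The source date corresponds to 16 June 1922 in the Gregorian calendar (JDN 2423222).
That day falls on 9 Paoni 1638 AM in the Coptic calendar.

9 Paoni 1638 AM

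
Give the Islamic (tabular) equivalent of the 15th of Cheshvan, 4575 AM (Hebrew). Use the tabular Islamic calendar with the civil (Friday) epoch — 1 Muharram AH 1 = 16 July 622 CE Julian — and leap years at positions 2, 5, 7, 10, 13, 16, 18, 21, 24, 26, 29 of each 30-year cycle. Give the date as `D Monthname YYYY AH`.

Both dates share Julian Day Number 2018676; in the tabular Islamic calendar that is 13 Rabi' al-Awwal 199 AH.

13 Rabi' al-Awwal 199 AH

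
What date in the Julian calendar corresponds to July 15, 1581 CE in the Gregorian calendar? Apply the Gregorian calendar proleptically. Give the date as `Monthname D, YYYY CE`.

July 5, 1581 CE

The Julian–Gregorian offset here is 10 days (Julian trailing).
15 July 1581 Gregorian − 10 days → 5 July 1581 Julian.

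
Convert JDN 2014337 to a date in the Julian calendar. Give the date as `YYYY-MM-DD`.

0802-12-15

JDN 2014337 is 19 December 802 in the proleptic Gregorian calendar.
In the Julian calendar that day is 0802-12-15.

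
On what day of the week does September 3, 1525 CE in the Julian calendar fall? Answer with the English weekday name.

Sunday

In the proleptic Gregorian calendar this is 13 September 1525 (JDN 2278310).
JDN 2278310 mod 7 = 6, and JDN 0 was a Monday, so this is a Sunday.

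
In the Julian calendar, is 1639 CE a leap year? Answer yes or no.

1639 mod 4 = 3, so it is a common year in the Julian calendar.

no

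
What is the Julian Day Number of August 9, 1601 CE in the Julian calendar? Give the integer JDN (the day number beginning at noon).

In the Gregorian calendar the same day is 19 August 1601.
JDN 2451545 is 1 January 2000 CE (Gregorian); the target day is −145501 days from there, so JDN = 2306044.

2306044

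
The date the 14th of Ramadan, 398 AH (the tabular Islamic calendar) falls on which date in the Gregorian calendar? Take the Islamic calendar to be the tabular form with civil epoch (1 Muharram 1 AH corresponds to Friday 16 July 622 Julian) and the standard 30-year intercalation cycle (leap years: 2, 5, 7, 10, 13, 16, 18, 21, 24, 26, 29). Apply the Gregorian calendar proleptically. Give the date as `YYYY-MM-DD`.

1008-05-29

Julian Day Number of the source date = 2089373.
Converting JDN 2089373 to the Gregorian calendar gives 29 May 1008 CE.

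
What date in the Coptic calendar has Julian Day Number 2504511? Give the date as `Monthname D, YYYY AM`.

Koiak 27, 1861 AM

JDN 2504511 is 6 January 2145 in the Gregorian calendar.
In the Coptic calendar that day is Koiak 27, 1861 AM.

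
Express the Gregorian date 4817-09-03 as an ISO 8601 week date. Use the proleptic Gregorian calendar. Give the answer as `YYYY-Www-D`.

4817-W35-7

The weekday is Sunday (ISO weekday 7).
That Sunday belongs to ISO week 35 of ISO year 4817.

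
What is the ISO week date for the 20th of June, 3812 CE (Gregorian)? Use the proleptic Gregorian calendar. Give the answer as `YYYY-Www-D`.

The weekday is Saturday (ISO weekday 6).
That Saturday belongs to ISO week 25 of ISO year 3812.

3812-W25-6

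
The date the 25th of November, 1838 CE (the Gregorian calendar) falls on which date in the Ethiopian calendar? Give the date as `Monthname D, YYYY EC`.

Julian Day Number of the source date = 2392704.
Converting JDN 2392704 to the Ethiopian calendar gives 17 Hidar 1831 EC.

Hidar 17, 1831 EC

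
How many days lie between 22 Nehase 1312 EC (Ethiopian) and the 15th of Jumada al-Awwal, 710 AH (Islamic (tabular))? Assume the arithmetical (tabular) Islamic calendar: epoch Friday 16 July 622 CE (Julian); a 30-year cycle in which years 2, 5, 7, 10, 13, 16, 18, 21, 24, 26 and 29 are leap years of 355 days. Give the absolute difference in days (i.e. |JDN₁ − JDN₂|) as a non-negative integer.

First date → JDN 2203415; second date → JDN 2199818.
The interval is |2203415 − 2199818| = 3597 days.

3597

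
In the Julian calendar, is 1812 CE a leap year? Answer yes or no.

1812 mod 4 = 0, so it is a leap year in the Julian calendar.

yes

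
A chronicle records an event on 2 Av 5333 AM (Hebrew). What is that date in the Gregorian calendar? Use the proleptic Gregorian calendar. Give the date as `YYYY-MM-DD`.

1573-07-12

Julian Day Number of the source date = 2295779.
Converting JDN 2295779 to the Gregorian calendar gives 12 July 1573 CE.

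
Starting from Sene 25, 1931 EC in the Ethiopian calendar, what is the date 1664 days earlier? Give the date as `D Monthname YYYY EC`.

2 Tahsas 1927 EC

JDN of Sene 25, 1931 EC = 2429447.
2429447 − 1664 = 2427783.
JDN 2427783 in the Ethiopian calendar is 2 Tahsas 1927 EC.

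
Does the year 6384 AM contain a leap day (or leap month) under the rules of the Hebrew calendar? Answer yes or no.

yes

Hebrew year 6384 is year 19 of its 19-year Metonic cycle; leap years are at positions 3, 6, 8, 11, 14, 17, 19, so it is a leap year (13 months).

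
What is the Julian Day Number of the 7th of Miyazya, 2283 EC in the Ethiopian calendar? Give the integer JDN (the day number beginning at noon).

In the Gregorian calendar the same day is 17 April 2291.
JDN 2299161 is 15 October 1582 CE (Gregorian); the target day is +258776 days from there, so JDN = 2557937.

2557937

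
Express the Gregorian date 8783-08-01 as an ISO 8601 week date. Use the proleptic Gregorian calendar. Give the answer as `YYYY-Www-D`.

8783-W31-1

The weekday is Monday (ISO weekday 1).
That Monday belongs to ISO week 31 of ISO year 8783.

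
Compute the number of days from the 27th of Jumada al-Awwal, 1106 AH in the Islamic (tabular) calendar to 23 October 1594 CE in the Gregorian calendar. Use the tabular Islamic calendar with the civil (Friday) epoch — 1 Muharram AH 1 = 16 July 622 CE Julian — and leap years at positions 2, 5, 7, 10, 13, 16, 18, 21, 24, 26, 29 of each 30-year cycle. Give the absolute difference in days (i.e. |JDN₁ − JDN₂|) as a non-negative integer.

36607

JDN of the first date = 2340159.
JDN of the second date = 2303552.
|2303552 − 2340159| = 36607.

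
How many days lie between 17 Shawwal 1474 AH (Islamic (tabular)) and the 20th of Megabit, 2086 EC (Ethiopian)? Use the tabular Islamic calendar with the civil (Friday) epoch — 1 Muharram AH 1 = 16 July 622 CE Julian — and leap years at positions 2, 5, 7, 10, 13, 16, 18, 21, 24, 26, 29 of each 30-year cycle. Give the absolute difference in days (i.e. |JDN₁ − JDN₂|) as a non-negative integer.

First date → JDN 2470704; second date → JDN 2485966.
The interval is |2470704 − 2485966| = 15262 days.

15262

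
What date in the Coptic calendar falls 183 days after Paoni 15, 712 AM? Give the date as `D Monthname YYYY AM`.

JDN of Paoni 15, 712 AM = 2085007.
2085007 + 183 = 2085190.
JDN 2085190 in the Coptic calendar is 13 Koiak 713 AM.

13 Koiak 713 AM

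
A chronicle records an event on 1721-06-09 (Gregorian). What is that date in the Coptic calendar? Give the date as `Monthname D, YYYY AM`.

Paoni 4, 1437 AM

Julian Day Number of the source date = 2349802.
Converting JDN 2349802 to the Coptic calendar gives 4 Paoni 1437 AM.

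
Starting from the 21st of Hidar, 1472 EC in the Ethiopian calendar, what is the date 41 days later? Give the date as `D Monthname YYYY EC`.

Counting 41 days forward from JDN 2261584 reaches JDN 2261625, which is 2 Tir 1472 EC.

2 Tir 1472 EC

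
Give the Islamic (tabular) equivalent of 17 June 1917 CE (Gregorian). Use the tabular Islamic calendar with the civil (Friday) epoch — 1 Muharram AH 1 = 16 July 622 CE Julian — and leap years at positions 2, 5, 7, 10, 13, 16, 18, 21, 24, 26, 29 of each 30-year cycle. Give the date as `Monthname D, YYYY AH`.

Both dates share Julian Day Number 2421397; in the tabular Islamic calendar that is 26 Sha'ban 1335 AH.

Sha'ban 26, 1335 AH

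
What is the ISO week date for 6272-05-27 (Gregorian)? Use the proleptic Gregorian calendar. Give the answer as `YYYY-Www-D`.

6272-W22-1

The weekday is Monday (ISO weekday 1).
That Monday belongs to ISO week 22 of ISO year 6272.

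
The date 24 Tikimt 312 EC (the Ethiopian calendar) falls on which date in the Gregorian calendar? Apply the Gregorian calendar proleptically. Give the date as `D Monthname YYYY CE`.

Both dates share Julian Day Number 1837867; in the Gregorian calendar that is 23 October 319 CE.

23 October 319 CE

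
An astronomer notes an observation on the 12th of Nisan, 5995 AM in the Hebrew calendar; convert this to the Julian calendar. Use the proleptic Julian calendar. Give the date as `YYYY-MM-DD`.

2235-03-17

Julian Day Number of the source date = 2537467.
Converting JDN 2537467 to the Julian calendar gives 17 March 2235 CE.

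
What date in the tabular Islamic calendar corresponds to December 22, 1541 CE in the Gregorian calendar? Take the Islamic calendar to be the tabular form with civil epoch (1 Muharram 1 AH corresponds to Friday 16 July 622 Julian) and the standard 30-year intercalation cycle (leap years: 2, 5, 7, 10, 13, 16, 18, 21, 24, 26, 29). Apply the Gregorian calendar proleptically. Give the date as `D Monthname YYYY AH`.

Both dates share Julian Day Number 2284254; in the tabular Islamic calendar that is 23 Sha'ban 948 AH.

23 Sha'ban 948 AH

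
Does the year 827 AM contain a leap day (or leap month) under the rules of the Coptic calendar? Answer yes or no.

yes

827 mod 4 = 3; in the Coptic calendar a year is leap when year mod 4 = 3, so it is a leap year.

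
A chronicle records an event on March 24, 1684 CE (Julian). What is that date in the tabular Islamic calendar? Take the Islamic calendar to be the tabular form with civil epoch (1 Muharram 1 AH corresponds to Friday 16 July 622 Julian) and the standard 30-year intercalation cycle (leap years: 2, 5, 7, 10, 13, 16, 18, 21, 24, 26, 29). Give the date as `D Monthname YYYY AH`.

Julian Day Number of the source date = 2336222.
Converting JDN 2336222 to the tabular Islamic calendar gives 17 Rabi' al-Thani 1095 AH.

17 Rabi' al-Thani 1095 AH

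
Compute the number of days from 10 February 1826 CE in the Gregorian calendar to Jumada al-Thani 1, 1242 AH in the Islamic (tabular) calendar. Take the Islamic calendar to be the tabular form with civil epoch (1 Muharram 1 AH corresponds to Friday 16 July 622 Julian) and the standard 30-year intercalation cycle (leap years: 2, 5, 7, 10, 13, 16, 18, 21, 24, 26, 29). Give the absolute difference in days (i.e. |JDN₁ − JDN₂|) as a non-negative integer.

324

JDN of the first date = 2388033.
JDN of the second date = 2388357.
|2388357 − 2388033| = 324.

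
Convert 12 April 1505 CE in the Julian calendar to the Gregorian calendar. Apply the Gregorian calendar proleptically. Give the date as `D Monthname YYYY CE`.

22 April 1505 CE

For dates in this range the Gregorian date is 10 days ahead of the Julian.
12 April 1505 Julian + 10 days → 22 April 1505 Gregorian.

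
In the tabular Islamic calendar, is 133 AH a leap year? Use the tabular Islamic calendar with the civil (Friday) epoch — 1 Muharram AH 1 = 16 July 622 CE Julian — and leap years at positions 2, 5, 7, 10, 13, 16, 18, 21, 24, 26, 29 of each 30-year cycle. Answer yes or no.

Year 133 AH is year 13 of its 30-year cycle; leap positions are 2, 5, 7, 10, 13, 16, 18, 21, 24, 26, 29, so it is a leap year (355 days).

yes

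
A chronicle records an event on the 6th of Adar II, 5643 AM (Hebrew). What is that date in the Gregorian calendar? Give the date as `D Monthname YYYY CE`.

15 March 1883 CE

Both dates share Julian Day Number 2408885; in the Gregorian calendar that is 15 March 1883 CE.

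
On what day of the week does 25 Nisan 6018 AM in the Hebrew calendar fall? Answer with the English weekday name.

Friday

In the Gregorian calendar this is 30 April 2258 (JDN 2545897).
JDN 2545897 mod 7 = 4, and JDN 0 was a Monday, so this is a Friday.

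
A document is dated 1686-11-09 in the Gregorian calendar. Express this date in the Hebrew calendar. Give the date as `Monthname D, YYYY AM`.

Julian Day Number of the source date = 2337172.
Converting JDN 2337172 to the Hebrew calendar gives 22 Cheshvan 5447 AM.

Cheshvan 22, 5447 AM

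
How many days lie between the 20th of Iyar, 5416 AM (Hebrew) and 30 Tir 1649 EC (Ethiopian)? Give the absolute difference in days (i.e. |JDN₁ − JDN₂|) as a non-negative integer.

First date → JDN 2326036; second date → JDN 2326302.
The interval is |2326036 − 2326302| = 266 days.

266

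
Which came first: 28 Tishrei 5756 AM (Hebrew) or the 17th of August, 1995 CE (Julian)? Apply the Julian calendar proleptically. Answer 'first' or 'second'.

First date → JDN 2450013; second date → JDN 2449960.
JDN 2449960 < JDN 2450013, so the second date is earlier.

second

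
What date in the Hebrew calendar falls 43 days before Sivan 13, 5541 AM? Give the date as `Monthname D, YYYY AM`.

Nisan 29, 5541 AM

The starting date is JDN 2371714; 2371714 − 43 = 2371671.
JDN 2371671 corresponds to Nisan 29, 5541 AM.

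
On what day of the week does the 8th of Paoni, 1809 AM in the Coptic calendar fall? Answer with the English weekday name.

Monday

This is JDN 2485679 (15 June 2093 Gregorian).
JDN 2485679 mod 7 = 0, and JDN 0 was a Monday, so this is a Monday.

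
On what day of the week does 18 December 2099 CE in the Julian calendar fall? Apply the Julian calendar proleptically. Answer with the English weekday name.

Thursday

Equivalently 31 December 2099 Gregorian, JDN 2488069.
2488069 ≡ 3 (mod 7); counting from Monday = 0 gives Thursday.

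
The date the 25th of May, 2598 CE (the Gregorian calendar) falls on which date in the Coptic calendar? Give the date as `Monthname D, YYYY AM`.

Pashons 13, 2314 AM

Both dates share Julian Day Number 2670105; in the Coptic calendar that is 13 Pashons 2314 AM.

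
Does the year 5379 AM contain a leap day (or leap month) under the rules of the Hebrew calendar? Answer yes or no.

Hebrew year 5379 is year 2 of its 19-year Metonic cycle; leap years are at positions 3, 6, 8, 11, 14, 17, 19, so it is a common year (12 months).

no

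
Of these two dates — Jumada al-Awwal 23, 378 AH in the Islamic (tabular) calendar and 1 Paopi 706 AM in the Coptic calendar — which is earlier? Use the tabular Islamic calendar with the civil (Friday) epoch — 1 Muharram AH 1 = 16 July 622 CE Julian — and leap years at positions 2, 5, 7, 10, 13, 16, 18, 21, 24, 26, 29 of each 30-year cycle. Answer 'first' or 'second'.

first

Converting both to JDN: 2082176 vs 2082561; the smaller is the first.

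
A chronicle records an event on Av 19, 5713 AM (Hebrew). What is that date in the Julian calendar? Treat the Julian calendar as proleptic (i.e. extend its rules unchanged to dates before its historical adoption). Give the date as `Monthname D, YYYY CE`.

Julian Day Number of the source date = 2434590.
Converting JDN 2434590 to the Julian calendar gives 18 July 1953 CE.

July 18, 1953 CE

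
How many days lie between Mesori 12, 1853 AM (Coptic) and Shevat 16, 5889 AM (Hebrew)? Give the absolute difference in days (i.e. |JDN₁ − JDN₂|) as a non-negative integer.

3116

JDN of the first date = 2501814.
JDN of the second date = 2498698.
|2498698 − 2501814| = 3116.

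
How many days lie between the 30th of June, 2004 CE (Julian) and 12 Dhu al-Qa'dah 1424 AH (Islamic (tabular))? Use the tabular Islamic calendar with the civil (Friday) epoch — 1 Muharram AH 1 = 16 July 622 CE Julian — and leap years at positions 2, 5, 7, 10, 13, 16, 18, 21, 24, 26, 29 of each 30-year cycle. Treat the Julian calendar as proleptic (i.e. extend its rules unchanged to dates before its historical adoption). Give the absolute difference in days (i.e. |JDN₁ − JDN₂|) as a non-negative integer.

190

First date → JDN 2453200; second date → JDN 2453010.
The interval is |2453200 − 2453010| = 190 days.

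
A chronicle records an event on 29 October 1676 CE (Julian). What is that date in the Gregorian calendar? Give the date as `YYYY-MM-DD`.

1676-11-08

The Julian–Gregorian offset here is 10 days (Julian trailing).
29 October 1676 Julian + 10 days → 8 November 1676 Gregorian.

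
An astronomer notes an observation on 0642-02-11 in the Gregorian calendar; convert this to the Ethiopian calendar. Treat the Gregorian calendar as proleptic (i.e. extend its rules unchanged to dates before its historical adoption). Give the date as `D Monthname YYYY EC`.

14 Yekatit 634 EC

Both dates share Julian Day Number 1955587; in the Ethiopian calendar that is 14 Yekatit 634 EC.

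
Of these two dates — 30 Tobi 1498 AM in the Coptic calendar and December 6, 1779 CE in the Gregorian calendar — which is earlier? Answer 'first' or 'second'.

second

Converting both to JDN: 2371958 vs 2371166; the smaller is the second.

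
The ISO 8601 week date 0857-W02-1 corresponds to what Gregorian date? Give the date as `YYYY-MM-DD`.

0857-01-08

ISO week 1 of 857 is the week containing the first Thursday of 857.
Week 2, day 1 (Monday) lands on 0857-01-08.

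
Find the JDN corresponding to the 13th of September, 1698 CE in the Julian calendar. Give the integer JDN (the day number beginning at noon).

2341508

Equivalently 23 September 1698 (Gregorian).
JDN 2451545 is 1 January 2000 CE (Gregorian); the target day is −110037 days from there, so JDN = 2341508.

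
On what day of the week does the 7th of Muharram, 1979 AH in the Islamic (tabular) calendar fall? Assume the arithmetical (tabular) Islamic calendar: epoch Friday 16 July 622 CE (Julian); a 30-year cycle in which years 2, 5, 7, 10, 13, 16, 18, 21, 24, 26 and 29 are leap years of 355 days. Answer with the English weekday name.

Wednesday

This is JDN 2649383 (30 August 2541 Gregorian).
Since JDN mod 7 = 2 (0 = Monday), the day is Wednesday.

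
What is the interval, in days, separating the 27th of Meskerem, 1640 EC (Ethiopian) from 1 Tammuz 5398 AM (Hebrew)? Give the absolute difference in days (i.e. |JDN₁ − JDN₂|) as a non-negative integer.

3401

First date → JDN 2322892; second date → JDN 2319491.
The interval is |2322892 − 2319491| = 3401 days.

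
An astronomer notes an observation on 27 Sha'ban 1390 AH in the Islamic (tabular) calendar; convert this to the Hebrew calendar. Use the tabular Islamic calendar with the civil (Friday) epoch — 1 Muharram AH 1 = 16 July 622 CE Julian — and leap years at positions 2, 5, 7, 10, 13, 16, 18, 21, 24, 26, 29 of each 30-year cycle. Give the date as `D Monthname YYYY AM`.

Both dates share Julian Day Number 2440888; in the Hebrew calendar that is 28 Tishrei 5731 AM.

28 Tishrei 5731 AM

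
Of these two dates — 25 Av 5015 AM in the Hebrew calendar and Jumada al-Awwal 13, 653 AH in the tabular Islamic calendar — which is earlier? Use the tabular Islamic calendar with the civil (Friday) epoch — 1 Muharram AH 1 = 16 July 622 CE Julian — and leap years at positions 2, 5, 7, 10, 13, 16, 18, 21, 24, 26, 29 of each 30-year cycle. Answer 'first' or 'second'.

second

The two dates have Julian Day Numbers 2179658 and 2179617 respectively.
Since 2179617 < 2179658, the second date comes first.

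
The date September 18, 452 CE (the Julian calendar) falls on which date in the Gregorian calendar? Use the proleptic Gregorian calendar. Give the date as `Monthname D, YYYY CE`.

September 19, 452 CE

The Julian–Gregorian offset here is 1 day (Julian trailing).
18 September 452 Julian + 1 day → 19 September 452 Gregorian.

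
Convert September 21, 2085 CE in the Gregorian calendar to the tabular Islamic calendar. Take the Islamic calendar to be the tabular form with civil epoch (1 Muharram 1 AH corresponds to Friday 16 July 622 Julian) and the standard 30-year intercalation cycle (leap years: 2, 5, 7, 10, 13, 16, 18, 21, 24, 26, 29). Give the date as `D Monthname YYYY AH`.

Both dates share Julian Day Number 2482855; in the tabular Islamic calendar that is 1 Safar 1509 AH.

1 Safar 1509 AH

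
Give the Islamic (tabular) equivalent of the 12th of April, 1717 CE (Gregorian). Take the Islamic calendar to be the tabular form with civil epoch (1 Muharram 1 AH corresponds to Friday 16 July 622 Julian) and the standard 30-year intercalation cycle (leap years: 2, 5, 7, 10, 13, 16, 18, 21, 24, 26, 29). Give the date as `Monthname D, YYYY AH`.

Julian Day Number of the source date = 2348283.
Converting JDN 2348283 to the tabular Islamic calendar gives 29 Rabi' al-Thani 1129 AH.

Rabi' al-Thani 29, 1129 AH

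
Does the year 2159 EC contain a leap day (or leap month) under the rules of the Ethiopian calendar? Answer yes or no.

2159 mod 4 = 3; in the Ethiopian calendar a year is leap when year mod 4 = 3, so it is a leap year.

yes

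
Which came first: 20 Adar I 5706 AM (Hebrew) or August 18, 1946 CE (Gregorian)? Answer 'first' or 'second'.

The two dates have Julian Day Numbers 2431873 and 2432051 respectively.
Since 2431873 < 2432051, the first date comes first.

first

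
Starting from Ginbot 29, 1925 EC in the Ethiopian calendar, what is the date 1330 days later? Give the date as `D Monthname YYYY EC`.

18 Tir 1929 EC

Counting 1330 days forward from JDN 2427230 reaches JDN 2428560, which is 18 Tir 1929 EC.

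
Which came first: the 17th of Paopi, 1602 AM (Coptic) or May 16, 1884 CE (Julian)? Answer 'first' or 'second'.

second

First date → JDN 2409841; second date → JDN 2409325.
JDN 2409325 < JDN 2409841, so the second date is earlier.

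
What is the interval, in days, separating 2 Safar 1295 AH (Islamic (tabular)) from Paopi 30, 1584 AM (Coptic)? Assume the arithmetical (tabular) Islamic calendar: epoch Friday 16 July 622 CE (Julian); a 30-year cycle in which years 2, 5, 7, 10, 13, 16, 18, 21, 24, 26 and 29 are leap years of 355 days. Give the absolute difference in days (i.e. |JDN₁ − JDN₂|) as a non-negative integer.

3741

JDN of the first date = 2407021.
JDN of the second date = 2403280.
|2403280 − 2407021| = 3741.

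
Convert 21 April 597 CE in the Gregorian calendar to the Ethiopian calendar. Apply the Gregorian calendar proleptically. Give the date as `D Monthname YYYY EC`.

Both dates share Julian Day Number 1939221; in the Ethiopian calendar that is 24 Miyazya 589 EC.

24 Miyazya 589 EC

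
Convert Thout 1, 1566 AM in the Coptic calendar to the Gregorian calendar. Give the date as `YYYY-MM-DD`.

Both dates share Julian Day Number 2396646; in the Gregorian calendar that is 10 September 1849 CE.

1849-09-10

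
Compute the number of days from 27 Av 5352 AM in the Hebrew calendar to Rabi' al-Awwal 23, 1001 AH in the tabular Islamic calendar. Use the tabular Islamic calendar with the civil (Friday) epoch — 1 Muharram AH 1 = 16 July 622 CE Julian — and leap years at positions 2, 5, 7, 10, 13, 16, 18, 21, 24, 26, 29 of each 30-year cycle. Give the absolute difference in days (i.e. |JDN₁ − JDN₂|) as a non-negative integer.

145

First date → JDN 2302743; second date → JDN 2302888.
The interval is |2302743 − 2302888| = 145 days.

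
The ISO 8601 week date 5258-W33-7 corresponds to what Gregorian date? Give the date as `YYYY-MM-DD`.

ISO week 1 of 5258 is the week containing the first Thursday of 5258.
Week 33, day 7 (Sunday) lands on 5258-08-18.

5258-08-18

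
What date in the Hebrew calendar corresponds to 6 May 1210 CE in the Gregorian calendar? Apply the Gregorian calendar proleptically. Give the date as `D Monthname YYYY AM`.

Both dates share Julian Day Number 2163129; in the Hebrew calendar that is 4 Iyar 4970 AM.

4 Iyar 4970 AM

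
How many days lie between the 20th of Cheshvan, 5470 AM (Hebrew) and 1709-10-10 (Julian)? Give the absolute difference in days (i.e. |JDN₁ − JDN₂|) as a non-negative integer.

3

First date → JDN 2345556; second date → JDN 2345553.
The interval is |2345556 − 2345553| = 3 days.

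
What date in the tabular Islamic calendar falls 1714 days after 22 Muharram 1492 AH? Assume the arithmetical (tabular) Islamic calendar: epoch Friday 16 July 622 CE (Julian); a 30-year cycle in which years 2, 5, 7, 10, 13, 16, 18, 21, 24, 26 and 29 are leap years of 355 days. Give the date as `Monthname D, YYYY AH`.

The starting date is JDN 2476822; 2476822 + 1714 = 2478536.
JDN 2478536 corresponds to Dhu al-Qa'dah 24, 1496 AH.

Dhu al-Qa'dah 24, 1496 AH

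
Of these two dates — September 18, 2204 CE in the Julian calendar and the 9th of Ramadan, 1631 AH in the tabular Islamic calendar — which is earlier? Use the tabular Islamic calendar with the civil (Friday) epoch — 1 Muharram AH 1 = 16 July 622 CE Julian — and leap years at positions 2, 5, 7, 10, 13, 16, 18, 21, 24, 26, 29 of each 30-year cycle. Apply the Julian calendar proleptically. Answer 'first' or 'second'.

The two dates have Julian Day Numbers 2526330 and 2526302 respectively.
Since 2526302 < 2526330, the second date comes first.

second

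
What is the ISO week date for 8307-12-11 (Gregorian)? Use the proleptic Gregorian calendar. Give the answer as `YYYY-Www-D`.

The weekday is Wednesday (ISO weekday 3).
That Wednesday belongs to ISO week 50 of ISO year 8307.

8307-W50-3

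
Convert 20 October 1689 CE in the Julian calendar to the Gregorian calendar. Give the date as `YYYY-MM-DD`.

The Julian–Gregorian offset here is 10 days (Julian trailing).
20 October 1689 Julian + 10 days → 30 October 1689 Gregorian.

1689-10-30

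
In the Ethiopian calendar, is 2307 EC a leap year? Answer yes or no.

2307 mod 4 = 3; in the Ethiopian calendar a year is leap when year mod 4 = 3, so it is a leap year.

yes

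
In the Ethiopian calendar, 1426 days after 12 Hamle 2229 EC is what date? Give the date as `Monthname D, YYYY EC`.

JDN of 12 Hamle 2229 EC = 2538309.
2538309 + 1426 = 2539735.
JDN 2539735 in the Ethiopian calendar is Sene 7, 2233 EC.

Sene 7, 2233 EC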